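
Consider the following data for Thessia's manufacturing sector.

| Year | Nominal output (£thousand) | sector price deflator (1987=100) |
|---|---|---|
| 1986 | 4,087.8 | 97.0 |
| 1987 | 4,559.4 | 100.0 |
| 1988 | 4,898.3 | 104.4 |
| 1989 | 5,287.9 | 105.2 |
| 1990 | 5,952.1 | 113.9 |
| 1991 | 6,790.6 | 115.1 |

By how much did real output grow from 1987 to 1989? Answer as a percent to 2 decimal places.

Real output 1987 = 4559.4/1.000 = 4559.40.
Real output 1989 = 5287.9/1.052 = 5026.52.
Change = 5026.52/4559.40 − 1 = 0.1025.

10.25%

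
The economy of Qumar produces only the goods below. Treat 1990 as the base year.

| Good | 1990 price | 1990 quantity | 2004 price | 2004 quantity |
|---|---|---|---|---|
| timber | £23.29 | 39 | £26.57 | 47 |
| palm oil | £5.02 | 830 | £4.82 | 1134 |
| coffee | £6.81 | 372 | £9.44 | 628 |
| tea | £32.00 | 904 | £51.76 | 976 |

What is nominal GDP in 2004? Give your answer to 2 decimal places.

Nominal GDP 2004 = Σ (p_2004 × q_2004) = 26.57·47 + 4.82·1134 + 9.44·628 + 51.76·976 = 63160.75.

£63160.75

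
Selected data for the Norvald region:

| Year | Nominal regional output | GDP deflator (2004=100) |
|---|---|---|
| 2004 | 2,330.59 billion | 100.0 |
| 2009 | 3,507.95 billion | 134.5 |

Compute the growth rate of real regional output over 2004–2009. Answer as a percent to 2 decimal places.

Real regional output 2004 = 2330.59 / 1.000 = 2330.59.
Real regional output 2009 = 3507.95 / 1.345 = 2608.14.
Real growth = 2608.14 / 2330.59 − 1 = 0.1191.

11.91%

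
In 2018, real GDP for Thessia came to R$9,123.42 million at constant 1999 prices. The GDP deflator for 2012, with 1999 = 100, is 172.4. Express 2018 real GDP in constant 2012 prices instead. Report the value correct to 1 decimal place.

R$15,728.8 million

Real GDP in 2012 prices = Real GDP in 1999 prices × (P_2012/P_1999) = 9123.42 × 1.724 = 15728.78.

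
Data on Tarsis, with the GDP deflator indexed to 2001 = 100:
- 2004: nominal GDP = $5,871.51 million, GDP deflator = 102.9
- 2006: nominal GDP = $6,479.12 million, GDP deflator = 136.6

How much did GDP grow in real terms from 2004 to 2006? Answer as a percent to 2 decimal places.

Real GDP 2004 = 5871.51 / 1.029 = 5706.03.
Real GDP 2006 = 6479.12 / 1.366 = 4743.13.
Real growth = 4743.13 / 5706.03 − 1 = -0.1688.

-16.88%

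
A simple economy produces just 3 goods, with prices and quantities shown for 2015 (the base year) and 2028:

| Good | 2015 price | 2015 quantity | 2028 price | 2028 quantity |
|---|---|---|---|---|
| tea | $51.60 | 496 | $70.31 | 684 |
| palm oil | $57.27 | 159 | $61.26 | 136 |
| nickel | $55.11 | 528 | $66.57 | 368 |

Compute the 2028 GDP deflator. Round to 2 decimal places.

Nominal GDP 2028 = 70.31·684 + 61.26·136 + 66.57·368 = 80921.16.
Real GDP 2028 (at 2015 prices) = 51.60·684 + 57.27·136 + 55.11·368 = 63363.60.
Deflator = Nominal/Real × 100 = 80921.16/63363.60 × 100 = 127.709.

127.71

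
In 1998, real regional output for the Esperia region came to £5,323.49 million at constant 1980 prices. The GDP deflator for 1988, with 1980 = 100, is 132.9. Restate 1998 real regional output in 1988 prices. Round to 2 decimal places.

£7,074.92 million

Real regional output in 1988 prices = Real regional output in 1980 prices × (P_1988/P_1980) = 5323.49 × 1.329 = 7074.92.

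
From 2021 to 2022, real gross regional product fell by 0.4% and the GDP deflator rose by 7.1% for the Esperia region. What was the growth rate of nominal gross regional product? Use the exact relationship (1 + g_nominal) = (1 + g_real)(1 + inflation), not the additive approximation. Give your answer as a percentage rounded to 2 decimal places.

(1 + g_nom) = (1 + g_real)(1 + π) = 0.9960 × 1.0710 = 1.06672.

6.67%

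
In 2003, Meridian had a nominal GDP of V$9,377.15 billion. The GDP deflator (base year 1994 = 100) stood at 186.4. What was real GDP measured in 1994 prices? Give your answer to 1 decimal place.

Real GDP = Nominal / (GDP deflator/100) = 9377.15 / 1.864 = 5030.66.

V$5,030.7 billion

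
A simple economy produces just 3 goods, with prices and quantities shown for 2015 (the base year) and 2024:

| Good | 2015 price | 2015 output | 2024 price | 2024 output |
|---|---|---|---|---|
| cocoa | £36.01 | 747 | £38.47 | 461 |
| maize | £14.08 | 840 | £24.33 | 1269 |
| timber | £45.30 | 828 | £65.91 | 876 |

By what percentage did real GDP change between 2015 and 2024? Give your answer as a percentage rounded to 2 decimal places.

-2.73%

Real GDP 2015 = Nominal GDP 2015 = 36.01·747 + 14.08·840 + 45.30·828 = 76235.07.
Real GDP 2024 (at 2015 prices) = 36.01·461 + 14.08·1269 + 45.30·876 = 74150.93.
Real growth = 74150.93/76235.07 − 1 = -0.0273.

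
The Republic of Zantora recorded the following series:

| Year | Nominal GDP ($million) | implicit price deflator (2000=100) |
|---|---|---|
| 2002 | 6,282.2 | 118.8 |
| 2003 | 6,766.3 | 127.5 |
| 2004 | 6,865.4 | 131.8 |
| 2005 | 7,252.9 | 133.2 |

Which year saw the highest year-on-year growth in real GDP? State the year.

2003: real = 6766.3/1.275 = 5306.90; growth vs 2002 (5288.05) = 0.36%.
2004: real = 6865.4/1.318 = 5208.95; growth vs 2003 (5306.90) = -1.85%.
2005: real = 7252.9/1.332 = 5445.12; growth vs 2004 (5208.95) = 4.53%.

2005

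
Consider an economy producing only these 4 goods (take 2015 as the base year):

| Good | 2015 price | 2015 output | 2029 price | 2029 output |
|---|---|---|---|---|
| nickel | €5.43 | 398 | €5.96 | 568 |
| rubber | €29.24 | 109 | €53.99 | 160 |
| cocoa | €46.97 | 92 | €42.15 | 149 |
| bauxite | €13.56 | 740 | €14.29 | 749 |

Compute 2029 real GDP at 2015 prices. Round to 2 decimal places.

Real GDP 2029 = Σ (p_2015 × q_2029) = 5.43·568 + 29.24·160 + 46.97·149 + 13.56·749 = 24917.61.

€24917.61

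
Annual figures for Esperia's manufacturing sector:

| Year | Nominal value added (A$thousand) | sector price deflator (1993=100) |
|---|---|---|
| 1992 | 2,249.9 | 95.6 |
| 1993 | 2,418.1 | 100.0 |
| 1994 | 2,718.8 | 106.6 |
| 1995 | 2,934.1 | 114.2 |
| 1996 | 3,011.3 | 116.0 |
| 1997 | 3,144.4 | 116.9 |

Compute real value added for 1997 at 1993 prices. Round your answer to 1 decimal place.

Real value added 1997 = 3144.4 / 1.169 = 2689.82.

A$2,689.8 thousand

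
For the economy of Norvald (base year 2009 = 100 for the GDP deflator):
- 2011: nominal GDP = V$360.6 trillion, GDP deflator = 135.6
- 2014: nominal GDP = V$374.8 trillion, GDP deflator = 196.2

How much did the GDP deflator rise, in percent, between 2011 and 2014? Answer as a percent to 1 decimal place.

44.7%

Price-level change = 196.2 / 135.6 − 1 = 0.4469.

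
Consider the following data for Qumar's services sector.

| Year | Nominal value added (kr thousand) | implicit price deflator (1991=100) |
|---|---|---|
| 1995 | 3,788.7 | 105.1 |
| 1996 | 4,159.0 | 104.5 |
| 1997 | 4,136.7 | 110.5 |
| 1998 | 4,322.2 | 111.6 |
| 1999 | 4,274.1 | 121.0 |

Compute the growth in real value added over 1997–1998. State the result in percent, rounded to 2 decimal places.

Real value added 1997 = 4136.7/1.105 = 3743.62.
Real value added 1998 = 4322.2/1.116 = 3872.94.
Change = 3872.94/3743.62 − 1 = 0.0345.

3.45%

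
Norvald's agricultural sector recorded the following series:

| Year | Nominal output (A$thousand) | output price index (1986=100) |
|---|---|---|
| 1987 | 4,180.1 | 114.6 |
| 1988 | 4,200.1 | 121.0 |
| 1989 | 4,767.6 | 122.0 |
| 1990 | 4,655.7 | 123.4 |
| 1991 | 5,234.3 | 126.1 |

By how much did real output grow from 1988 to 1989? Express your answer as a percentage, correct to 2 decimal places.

12.58%

Real output 1988 = 4200.1/1.210 = 3471.16.
Real output 1989 = 4767.6/1.220 = 3907.87.
Change = 3907.87/3471.16 − 1 = 0.1258.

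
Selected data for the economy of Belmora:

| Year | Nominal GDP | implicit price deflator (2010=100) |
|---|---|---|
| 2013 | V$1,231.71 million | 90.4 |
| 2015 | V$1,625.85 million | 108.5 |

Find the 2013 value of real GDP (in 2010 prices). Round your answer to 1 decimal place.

V$1,362.5 million

Real GDP = Nominal / (implicit price deflator/100) = 1231.71 / 0.904 = 1362.51.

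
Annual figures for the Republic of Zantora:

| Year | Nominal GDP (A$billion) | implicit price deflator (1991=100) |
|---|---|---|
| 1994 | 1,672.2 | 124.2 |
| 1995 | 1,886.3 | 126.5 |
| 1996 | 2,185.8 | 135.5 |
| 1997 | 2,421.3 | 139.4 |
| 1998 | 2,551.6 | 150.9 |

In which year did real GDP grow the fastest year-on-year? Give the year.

1995: real = 1886.3/1.265 = 1491.15; growth vs 1994 (1346.38) = 10.75%.
1996: real = 2185.8/1.355 = 1613.14; growth vs 1995 (1491.15) = 8.18%.
1997: real = 2421.3/1.394 = 1736.94; growth vs 1996 (1613.14) = 7.67%.
1998: real = 2551.6/1.509 = 1690.92; growth vs 1997 (1736.94) = -2.65%.

1995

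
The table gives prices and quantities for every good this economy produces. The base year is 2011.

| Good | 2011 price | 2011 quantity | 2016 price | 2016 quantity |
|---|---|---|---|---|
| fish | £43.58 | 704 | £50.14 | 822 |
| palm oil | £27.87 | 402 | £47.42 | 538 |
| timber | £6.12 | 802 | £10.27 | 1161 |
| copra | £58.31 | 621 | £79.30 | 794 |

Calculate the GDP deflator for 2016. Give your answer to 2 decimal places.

Nominal GDP 2016 = 50.14·822 + 47.42·538 + 10.27·1161 + 79.30·794 = 141614.71.
Real GDP 2016 (at 2011 prices) = 43.58·822 + 27.87·538 + 6.12·1161 + 58.31·794 = 104220.28.
Deflator = Nominal/Real × 100 = 141614.71/104220.28 × 100 = 135.880.

135.88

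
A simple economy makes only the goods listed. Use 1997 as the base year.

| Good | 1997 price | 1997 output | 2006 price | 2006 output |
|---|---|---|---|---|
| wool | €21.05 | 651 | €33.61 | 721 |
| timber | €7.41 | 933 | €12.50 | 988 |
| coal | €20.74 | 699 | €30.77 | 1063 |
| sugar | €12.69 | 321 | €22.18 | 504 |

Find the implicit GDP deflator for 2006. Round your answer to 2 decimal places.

Nominal GDP 2006 = 33.61·721 + 12.50·988 + 30.77·1063 + 22.18·504 = 80470.04.
Real GDP 2006 (at 1997 prices) = 21.05·721 + 7.41·988 + 20.74·1063 + 12.69·504 = 50940.51.
Deflator = Nominal/Real × 100 = 80470.04/50940.51 × 100 = 157.969.

157.97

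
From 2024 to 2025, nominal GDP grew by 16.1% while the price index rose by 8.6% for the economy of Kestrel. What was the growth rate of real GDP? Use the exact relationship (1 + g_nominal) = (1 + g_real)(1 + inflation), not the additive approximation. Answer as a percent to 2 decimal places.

6.91%

(1 + g_nom) = (1 + g_real)(1 + π), so g_real = 1.1610 / 1.0860 − 1 = 0.06906.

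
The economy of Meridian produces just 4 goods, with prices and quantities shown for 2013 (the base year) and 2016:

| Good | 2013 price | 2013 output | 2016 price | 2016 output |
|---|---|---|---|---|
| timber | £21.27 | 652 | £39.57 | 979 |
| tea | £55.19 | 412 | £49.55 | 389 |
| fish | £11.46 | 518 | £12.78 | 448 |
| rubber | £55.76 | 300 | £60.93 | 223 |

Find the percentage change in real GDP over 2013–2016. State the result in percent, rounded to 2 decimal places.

1.00%

Real GDP 2013 = Nominal GDP 2013 = 21.27·652 + 55.19·412 + 11.46·518 + 55.76·300 = 59270.60.
Real GDP 2016 (at 2013 prices) = 21.27·979 + 55.19·389 + 11.46·448 + 55.76·223 = 59860.80.
Real growth = 59860.80/59270.60 − 1 = 0.0100.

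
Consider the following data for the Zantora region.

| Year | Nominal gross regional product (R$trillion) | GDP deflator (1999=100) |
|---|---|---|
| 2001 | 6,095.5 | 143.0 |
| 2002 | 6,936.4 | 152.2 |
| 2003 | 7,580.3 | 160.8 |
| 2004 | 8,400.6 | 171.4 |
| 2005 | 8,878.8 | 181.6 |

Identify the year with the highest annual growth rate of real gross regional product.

2002: real = 6936.4/1.522 = 4557.42; growth vs 2001 (4262.59) = 6.92%.
2003: real = 7580.3/1.608 = 4714.12; growth vs 2002 (4557.42) = 3.44%.
2004: real = 8400.6/1.714 = 4901.17; growth vs 2003 (4714.12) = 3.97%.
2005: real = 8878.8/1.816 = 4889.21; growth vs 2004 (4901.17) = -0.24%.

2002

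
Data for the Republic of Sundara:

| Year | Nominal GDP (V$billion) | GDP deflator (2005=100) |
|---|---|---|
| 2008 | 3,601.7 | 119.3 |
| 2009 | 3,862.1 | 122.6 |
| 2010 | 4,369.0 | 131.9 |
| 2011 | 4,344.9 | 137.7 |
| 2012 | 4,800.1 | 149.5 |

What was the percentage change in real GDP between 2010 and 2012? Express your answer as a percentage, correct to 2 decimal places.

Real GDP 2010 = 4369.0/1.319 = 3312.36.
Real GDP 2012 = 4800.1/1.495 = 3210.77.
Change = 3210.77/3312.36 − 1 = -0.0307.

-3.07%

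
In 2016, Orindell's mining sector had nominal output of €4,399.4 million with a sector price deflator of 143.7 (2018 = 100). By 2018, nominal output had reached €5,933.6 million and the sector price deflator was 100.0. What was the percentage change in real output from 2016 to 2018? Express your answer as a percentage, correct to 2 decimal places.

Real output 2016 = 4399.4 / 1.437 = 3061.52.
Real output 2018 = 5933.6 / 1.000 = 5933.60.
Real growth = 5933.60 / 3061.52 − 1 = 0.9381.

93.81%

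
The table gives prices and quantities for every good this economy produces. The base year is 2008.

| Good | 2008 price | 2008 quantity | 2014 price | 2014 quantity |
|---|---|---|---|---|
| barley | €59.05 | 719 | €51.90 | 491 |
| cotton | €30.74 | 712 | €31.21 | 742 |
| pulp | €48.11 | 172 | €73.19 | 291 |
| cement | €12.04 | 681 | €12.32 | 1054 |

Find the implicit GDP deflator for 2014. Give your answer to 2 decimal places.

Nominal GDP 2014 = 51.90·491 + 31.21·742 + 73.19·291 + 12.32·1054 = 82924.29.
Real GDP 2014 (at 2008 prices) = 59.05·491 + 30.74·742 + 48.11·291 + 12.04·1054 = 78492.80.
Deflator = Nominal/Real × 100 = 82924.29/78492.80 × 100 = 105.646.

105.65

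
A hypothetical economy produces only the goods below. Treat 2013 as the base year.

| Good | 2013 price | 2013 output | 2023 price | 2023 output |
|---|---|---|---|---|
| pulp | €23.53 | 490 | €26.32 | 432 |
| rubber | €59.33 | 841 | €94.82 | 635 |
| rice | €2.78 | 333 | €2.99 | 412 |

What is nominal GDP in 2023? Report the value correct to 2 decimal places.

Nominal GDP 2023 = Σ (p_2023 × q_2023) = 26.32·432 + 94.82·635 + 2.99·412 = 72812.82.

€72812.82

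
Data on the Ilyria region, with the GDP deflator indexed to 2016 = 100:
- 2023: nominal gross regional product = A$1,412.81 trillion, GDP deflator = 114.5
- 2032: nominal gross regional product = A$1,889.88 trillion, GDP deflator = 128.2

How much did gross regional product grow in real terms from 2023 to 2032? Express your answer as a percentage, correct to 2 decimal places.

19.47%

Deflate each year: 2023 → 1412.81/1.145 = 1233.90; 2032 → 1889.88/1.282 = 1474.17.
So real gross regional product changed by 1474.17/1233.90 − 1 = 0.1947, i.e. 19.47%.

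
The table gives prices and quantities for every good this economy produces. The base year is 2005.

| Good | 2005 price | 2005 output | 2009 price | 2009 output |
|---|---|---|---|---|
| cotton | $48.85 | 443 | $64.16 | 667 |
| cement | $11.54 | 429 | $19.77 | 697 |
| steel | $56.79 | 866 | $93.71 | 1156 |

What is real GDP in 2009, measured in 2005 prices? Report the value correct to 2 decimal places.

$106275.57

Real GDP 2009 = Σ (p_2005 × q_2009) = 48.85·667 + 11.54·697 + 56.79·1156 = 106275.57.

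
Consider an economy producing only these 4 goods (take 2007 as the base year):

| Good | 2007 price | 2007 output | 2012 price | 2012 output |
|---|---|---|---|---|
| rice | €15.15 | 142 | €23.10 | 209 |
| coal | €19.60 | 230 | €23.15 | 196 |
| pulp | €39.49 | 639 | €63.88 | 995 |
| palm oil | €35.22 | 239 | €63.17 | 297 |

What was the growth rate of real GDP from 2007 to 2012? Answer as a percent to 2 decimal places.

40.81%

Real GDP 2007 = Nominal GDP 2007 = 15.15·142 + 19.60·230 + 39.49·639 + 35.22·239 = 40310.99.
Real GDP 2012 (at 2007 prices) = 15.15·209 + 19.60·196 + 39.49·995 + 35.22·297 = 56760.84.
Real growth = 56760.84/40310.99 − 1 = 0.4081.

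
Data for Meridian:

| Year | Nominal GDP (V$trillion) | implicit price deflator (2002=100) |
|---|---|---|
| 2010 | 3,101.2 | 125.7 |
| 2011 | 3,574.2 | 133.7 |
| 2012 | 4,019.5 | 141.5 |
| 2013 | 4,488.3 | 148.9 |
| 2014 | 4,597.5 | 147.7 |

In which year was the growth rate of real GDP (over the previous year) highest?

2011

2011: real = 3574.2/1.337 = 2673.30; growth vs 2010 (2467.14) = 8.36%.
2012: real = 4019.5/1.415 = 2840.64; growth vs 2011 (2673.30) = 6.26%.
2013: real = 4488.3/1.489 = 3014.30; growth vs 2012 (2840.64) = 6.11%.
2014: real = 4597.5/1.477 = 3112.73; growth vs 2013 (3014.30) = 3.27%.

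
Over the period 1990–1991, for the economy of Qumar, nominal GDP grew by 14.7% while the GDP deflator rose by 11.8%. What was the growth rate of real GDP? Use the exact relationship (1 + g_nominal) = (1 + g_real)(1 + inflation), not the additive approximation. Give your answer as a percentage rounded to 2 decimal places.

(1 + g_nom) = (1 + g_real)(1 + π), so g_real = 1.1470 / 1.1180 − 1 = 0.02594.

2.59%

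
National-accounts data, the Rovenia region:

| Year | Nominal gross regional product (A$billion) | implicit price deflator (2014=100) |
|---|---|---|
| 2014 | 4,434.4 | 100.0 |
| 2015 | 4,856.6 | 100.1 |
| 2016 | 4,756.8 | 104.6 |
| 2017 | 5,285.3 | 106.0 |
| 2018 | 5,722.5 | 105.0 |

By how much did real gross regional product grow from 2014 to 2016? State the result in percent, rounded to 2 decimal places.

Real gross regional product 2014 = 4434.4/1.000 = 4434.40.
Real gross regional product 2016 = 4756.8/1.046 = 4547.61.
Change = 4547.61/4434.40 − 1 = 0.0255.

2.55%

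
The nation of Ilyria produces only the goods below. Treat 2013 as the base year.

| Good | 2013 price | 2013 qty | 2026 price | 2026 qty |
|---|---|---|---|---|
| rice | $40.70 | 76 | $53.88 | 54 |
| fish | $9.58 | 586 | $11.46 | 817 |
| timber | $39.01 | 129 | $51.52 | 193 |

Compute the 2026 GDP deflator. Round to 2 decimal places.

Nominal GDP 2026 = 53.88·54 + 11.46·817 + 51.52·193 = 22215.70.
Real GDP 2026 (at 2013 prices) = 40.70·54 + 9.58·817 + 39.01·193 = 17553.59.
Deflator = Nominal/Real × 100 = 22215.70/17553.59 × 100 = 126.559.

126.56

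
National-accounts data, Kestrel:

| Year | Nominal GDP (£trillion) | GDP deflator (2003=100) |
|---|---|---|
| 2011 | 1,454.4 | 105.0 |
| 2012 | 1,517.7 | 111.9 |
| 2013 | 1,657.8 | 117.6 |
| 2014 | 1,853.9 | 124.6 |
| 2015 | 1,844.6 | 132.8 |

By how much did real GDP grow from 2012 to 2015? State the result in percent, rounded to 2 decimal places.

Real GDP 2012 = 1517.7/1.119 = 1356.30.
Real GDP 2015 = 1844.6/1.328 = 1389.01.
Change = 1389.01/1356.30 − 1 = 0.0241.

2.41%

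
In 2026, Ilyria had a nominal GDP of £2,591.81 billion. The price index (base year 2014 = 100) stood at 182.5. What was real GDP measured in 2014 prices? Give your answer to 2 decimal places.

Real GDP = Nominal / (price index/100) = 2591.81 / 1.825 = 1420.17.

£1,420.17 billion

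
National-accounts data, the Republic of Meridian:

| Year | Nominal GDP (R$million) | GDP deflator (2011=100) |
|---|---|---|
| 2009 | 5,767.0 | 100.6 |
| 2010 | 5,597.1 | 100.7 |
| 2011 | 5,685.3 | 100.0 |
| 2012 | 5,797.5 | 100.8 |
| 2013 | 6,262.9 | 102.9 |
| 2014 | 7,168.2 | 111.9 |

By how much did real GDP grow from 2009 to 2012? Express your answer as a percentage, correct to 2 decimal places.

Real GDP 2009 = 5767.0/1.006 = 5732.60.
Real GDP 2012 = 5797.5/1.008 = 5751.49.
Change = 5751.49/5732.60 − 1 = 0.0033.

0.33%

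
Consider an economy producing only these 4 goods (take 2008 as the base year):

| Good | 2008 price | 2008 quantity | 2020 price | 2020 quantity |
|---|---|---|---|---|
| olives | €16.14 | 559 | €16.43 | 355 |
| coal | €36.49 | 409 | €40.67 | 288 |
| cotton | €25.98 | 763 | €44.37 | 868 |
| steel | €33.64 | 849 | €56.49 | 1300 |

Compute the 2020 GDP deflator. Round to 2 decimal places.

Nominal GDP 2020 = 16.43·355 + 40.67·288 + 44.37·868 + 56.49·1300 = 129495.77.
Real GDP 2020 (at 2008 prices) = 16.14·355 + 36.49·288 + 25.98·868 + 33.64·1300 = 82521.46.
Deflator = Nominal/Real × 100 = 129495.77/82521.46 × 100 = 156.924.

156.92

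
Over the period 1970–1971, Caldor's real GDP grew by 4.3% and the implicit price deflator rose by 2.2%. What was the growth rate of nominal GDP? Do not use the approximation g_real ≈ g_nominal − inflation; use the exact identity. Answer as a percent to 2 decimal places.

(1 + g_nom) = (1 + g_real)(1 + π) = 1.0430 × 1.0220 = 1.06595.

6.59%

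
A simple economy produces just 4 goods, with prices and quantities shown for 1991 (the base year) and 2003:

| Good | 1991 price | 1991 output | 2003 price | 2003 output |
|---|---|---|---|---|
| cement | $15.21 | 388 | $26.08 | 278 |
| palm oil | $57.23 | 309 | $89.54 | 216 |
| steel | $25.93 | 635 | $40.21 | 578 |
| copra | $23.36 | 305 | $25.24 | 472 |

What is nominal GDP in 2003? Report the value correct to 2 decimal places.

Nominal GDP 2003 = Σ (p_2003 × q_2003) = 26.08·278 + 89.54·216 + 40.21·578 + 25.24·472 = 61745.54.

$61745.54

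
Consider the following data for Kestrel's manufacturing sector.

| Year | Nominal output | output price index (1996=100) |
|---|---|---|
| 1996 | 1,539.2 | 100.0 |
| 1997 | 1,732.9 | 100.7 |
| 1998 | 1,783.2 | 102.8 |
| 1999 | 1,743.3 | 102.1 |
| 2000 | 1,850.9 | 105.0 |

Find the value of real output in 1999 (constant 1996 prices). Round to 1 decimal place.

1,707.4

Real output 1999 = 1743.3 / 1.021 = 1707.44.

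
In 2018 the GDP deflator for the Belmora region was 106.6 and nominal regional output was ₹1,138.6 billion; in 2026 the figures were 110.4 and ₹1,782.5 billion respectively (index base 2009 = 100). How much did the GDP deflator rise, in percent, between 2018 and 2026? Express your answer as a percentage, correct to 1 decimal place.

Price-level change = 110.4 / 106.6 − 1 = 0.0356.

3.6%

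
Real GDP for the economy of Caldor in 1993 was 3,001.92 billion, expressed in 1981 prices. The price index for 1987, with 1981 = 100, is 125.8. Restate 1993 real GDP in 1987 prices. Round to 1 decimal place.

3,776.4 billion

Real GDP in 1987 prices = Real GDP in 1981 prices × (P_1987/P_1981) = 3001.92 × 1.258 = 3776.42.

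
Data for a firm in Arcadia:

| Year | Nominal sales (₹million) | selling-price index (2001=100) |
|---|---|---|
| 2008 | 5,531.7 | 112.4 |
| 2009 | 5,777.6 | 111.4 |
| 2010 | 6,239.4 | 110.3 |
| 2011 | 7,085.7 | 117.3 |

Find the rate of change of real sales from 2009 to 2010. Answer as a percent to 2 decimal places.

Real sales 2009 = 5777.6/1.114 = 5186.36.
Real sales 2010 = 6239.4/1.103 = 5656.75.
Change = 5656.75/5186.36 − 1 = 0.0907.

9.07%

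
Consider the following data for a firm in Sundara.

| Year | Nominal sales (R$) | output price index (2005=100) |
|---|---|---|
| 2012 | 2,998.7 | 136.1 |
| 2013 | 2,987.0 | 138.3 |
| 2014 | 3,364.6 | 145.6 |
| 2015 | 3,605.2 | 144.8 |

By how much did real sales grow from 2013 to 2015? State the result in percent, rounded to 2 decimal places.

15.28%

Real sales 2013 = 2987.0/1.383 = 2159.80.
Real sales 2015 = 3605.2/1.448 = 2489.78.
Change = 2489.78/2159.80 − 1 = 0.1528.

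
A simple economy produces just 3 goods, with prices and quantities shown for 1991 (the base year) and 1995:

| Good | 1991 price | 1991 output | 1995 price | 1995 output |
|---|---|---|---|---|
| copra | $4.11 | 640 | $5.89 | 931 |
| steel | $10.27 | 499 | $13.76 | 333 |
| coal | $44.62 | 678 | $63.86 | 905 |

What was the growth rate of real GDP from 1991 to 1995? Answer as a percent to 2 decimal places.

Real GDP 1991 = Nominal GDP 1991 = 4.11·640 + 10.27·499 + 44.62·678 = 38007.49.
Real GDP 1995 (at 1991 prices) = 4.11·931 + 10.27·333 + 44.62·905 = 47627.42.
Real growth = 47627.42/38007.49 − 1 = 0.2531.

25.31%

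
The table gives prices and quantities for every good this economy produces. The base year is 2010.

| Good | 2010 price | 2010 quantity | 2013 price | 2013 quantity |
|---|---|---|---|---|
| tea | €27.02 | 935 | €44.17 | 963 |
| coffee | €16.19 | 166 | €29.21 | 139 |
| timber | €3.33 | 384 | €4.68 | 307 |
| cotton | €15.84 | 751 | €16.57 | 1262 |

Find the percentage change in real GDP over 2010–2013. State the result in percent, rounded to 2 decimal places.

19.83%

Real GDP 2010 = Nominal GDP 2010 = 27.02·935 + 16.19·166 + 3.33·384 + 15.84·751 = 41125.80.
Real GDP 2013 (at 2010 prices) = 27.02·963 + 16.19·139 + 3.33·307 + 15.84·1262 = 49283.06.
Real growth = 49283.06/41125.80 − 1 = 0.1983.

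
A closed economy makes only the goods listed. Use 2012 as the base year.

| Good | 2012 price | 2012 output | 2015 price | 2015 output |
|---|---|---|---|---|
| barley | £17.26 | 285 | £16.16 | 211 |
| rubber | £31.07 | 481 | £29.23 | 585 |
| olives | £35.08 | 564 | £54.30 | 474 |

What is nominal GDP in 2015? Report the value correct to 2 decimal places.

£46247.51

Nominal GDP 2015 = Σ (p_2015 × q_2015) = 16.16·211 + 29.23·585 + 54.30·474 = 46247.51.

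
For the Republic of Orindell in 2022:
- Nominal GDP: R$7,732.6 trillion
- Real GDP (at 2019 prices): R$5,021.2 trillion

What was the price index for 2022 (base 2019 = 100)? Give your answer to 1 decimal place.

154.0

price index = (Nominal / Real) × 100 = 7732.6 / 5021.2 × 100 = 154.00.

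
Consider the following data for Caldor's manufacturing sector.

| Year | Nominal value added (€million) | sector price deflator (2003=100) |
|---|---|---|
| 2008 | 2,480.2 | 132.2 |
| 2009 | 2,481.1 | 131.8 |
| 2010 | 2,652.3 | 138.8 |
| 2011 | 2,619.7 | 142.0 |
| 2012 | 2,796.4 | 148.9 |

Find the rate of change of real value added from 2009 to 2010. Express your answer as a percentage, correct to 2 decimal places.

Real value added 2009 = 2481.1/1.318 = 1882.47.
Real value added 2010 = 2652.3/1.388 = 1910.88.
Change = 1910.88/1882.47 − 1 = 0.0151.

1.51%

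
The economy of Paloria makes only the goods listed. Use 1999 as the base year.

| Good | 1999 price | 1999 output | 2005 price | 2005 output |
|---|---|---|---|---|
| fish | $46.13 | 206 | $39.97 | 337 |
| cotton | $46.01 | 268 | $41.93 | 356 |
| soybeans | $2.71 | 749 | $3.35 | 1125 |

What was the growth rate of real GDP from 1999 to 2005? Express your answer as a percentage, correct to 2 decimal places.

46.56%

Real GDP 1999 = Nominal GDP 1999 = 46.13·206 + 46.01·268 + 2.71·749 = 23863.25.
Real GDP 2005 (at 1999 prices) = 46.13·337 + 46.01·356 + 2.71·1125 = 34974.12.
Real growth = 34974.12/23863.25 − 1 = 0.4656.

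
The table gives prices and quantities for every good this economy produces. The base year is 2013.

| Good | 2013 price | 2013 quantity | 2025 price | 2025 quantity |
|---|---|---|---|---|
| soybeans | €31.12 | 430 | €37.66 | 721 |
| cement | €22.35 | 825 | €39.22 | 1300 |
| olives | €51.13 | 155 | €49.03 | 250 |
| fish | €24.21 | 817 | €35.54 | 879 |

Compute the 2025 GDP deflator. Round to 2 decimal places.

Nominal GDP 2025 = 37.66·721 + 39.22·1300 + 49.03·250 + 35.54·879 = 121636.02.
Real GDP 2025 (at 2013 prices) = 31.12·721 + 22.35·1300 + 51.13·250 + 24.21·879 = 85555.61.
Deflator = Nominal/Real × 100 = 121636.02/85555.61 × 100 = 142.172.

142.17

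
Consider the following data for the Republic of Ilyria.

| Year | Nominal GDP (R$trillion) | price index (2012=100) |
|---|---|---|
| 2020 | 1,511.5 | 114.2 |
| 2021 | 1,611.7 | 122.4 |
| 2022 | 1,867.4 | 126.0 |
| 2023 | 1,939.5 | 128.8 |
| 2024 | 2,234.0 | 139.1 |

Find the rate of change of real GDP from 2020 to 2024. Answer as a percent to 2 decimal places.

21.34%

Real GDP 2020 = 1511.5/1.142 = 1323.56.
Real GDP 2024 = 2234.0/1.391 = 1606.04.
Change = 1606.04/1323.56 − 1 = 0.2134.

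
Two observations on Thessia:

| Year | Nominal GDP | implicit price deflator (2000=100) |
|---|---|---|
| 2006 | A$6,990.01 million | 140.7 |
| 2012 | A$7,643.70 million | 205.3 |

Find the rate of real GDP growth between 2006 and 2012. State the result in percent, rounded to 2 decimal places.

Real GDP 2006 = 6990.01 / 1.407 = 4968.02.
Real GDP 2012 = 7643.70 / 2.053 = 3723.19.
Real growth = 3723.19 / 4968.02 − 1 = -0.2506.

-25.06%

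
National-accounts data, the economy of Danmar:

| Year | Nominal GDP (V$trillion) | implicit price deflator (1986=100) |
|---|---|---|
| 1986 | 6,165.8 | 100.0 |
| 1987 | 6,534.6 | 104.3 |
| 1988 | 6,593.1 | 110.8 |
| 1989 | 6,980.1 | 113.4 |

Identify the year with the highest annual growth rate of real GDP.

1989

1987: real = 6534.6/1.043 = 6265.20; growth vs 1986 (6165.80) = 1.61%.
1988: real = 6593.1/1.108 = 5950.45; growth vs 1987 (6265.20) = -5.02%.
1989: real = 6980.1/1.134 = 6155.29; growth vs 1988 (5950.45) = 3.44%.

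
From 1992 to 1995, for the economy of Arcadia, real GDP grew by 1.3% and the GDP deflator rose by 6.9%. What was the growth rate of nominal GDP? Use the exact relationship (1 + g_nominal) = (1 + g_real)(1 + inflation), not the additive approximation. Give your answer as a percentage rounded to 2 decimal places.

8.29%

(1 + g_nom) = (1 + g_real)(1 + π) = 1.0130 × 1.0690 = 1.08290.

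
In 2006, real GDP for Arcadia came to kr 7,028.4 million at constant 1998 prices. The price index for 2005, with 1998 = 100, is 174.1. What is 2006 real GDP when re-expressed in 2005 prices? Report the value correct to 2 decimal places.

Real GDP in 2005 prices = Real GDP in 1998 prices × (P_2005/P_1998) = 7028.4 × 1.741 = 12236.44.

kr 12,236.44 million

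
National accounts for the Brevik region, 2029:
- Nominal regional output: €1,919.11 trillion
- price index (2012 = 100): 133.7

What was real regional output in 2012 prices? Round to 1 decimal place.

Real regional output = Nominal / (price index/100) = 1919.11 / 1.337 = 1435.39.

€1,435.4 trillion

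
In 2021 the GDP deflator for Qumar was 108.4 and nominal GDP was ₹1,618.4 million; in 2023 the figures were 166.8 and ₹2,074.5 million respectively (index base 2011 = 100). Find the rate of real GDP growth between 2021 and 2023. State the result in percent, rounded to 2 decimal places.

-16.70%

Real GDP 2021 = 1618.4 / 1.084 = 1492.99.
Real GDP 2023 = 2074.5 / 1.668 = 1243.71.
Real growth = 1243.71 / 1492.99 − 1 = -0.1670.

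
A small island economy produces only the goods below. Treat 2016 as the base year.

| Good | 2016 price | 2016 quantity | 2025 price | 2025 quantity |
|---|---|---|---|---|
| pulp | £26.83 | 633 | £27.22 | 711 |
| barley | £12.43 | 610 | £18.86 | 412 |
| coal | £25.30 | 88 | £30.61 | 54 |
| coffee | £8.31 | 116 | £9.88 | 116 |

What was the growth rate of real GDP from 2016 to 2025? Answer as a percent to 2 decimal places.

-4.43%

Real GDP 2016 = Nominal GDP 2016 = 26.83·633 + 12.43·610 + 25.30·88 + 8.31·116 = 27756.05.
Real GDP 2025 (at 2016 prices) = 26.83·711 + 12.43·412 + 25.30·54 + 8.31·116 = 26527.45.
Real growth = 26527.45/27756.05 − 1 = -0.0443.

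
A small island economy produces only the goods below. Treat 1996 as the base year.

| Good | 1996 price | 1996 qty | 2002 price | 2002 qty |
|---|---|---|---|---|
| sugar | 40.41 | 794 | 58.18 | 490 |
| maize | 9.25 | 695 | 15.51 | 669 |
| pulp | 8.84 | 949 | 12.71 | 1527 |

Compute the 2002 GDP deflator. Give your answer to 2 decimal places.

147.62

Nominal GDP 2002 = 58.18·490 + 15.51·669 + 12.71·1527 = 58292.56.
Real GDP 2002 (at 1996 prices) = 40.41·490 + 9.25·669 + 8.84·1527 = 39487.83.
Deflator = Nominal/Real × 100 = 58292.56/39487.83 × 100 = 147.622.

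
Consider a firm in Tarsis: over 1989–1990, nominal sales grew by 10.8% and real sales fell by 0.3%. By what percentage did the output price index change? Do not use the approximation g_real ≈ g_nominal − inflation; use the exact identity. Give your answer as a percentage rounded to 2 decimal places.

11.13%

(1 + g_nom) = (1 + g_real)(1 + π), so π = 1.1080 / 0.9970 − 1 = 0.11133.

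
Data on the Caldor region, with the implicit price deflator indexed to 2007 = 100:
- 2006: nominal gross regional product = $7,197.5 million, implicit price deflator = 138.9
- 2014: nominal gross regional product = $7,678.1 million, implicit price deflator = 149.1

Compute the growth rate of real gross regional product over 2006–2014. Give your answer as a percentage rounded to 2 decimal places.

-0.62%

Deflate each year: 2006 → 7197.5/1.389 = 5181.79; 2014 → 7678.1/1.491 = 5149.63.
So real gross regional product changed by 5149.63/5181.79 − 1 = -0.0062, i.e. -0.62%.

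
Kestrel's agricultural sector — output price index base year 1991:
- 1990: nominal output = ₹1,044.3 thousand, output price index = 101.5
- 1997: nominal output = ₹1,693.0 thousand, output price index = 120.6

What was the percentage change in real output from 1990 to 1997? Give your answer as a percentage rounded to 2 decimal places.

36.44%

Deflate each year: 1990 → 1044.3/1.015 = 1028.87; 1997 → 1693.0/1.206 = 1403.81.
So real output changed by 1403.81/1028.87 − 1 = 0.3644, i.e. 36.44%.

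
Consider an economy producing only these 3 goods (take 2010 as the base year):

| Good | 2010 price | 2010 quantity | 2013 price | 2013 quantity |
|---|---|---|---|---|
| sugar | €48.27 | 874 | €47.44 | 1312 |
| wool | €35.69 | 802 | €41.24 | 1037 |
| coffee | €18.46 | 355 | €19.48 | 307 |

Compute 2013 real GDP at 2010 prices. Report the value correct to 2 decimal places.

€106007.99

Real GDP 2013 = Σ (p_2010 × q_2013) = 48.27·1312 + 35.69·1037 + 18.46·307 = 106007.99.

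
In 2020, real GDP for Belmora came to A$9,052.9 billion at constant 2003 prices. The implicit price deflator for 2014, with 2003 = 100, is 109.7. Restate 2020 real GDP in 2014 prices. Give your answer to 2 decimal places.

A$9,931.03 billion

Real GDP in 2014 prices = Real GDP in 2003 prices × (P_2014/P_2003) = 9052.9 × 1.097 = 9931.03.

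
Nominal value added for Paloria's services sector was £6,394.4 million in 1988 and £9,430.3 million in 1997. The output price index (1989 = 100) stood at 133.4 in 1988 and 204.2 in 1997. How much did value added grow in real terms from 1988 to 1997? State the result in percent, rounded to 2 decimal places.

-3.66%

Real value added 1988 = 6394.4 / 1.334 = 4793.40.
Real value added 1997 = 9430.3 / 2.042 = 4618.17.
Real growth = 4618.17 / 4793.40 − 1 = -0.0366.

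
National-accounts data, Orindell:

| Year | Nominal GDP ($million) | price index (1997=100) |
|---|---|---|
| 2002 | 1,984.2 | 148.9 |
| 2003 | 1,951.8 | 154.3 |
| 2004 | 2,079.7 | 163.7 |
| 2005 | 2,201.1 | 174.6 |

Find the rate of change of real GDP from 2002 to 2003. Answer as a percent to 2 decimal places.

-5.08%

Real GDP 2002 = 1984.2/1.489 = 1332.57.
Real GDP 2003 = 1951.8/1.543 = 1264.94.
Change = 1264.94/1332.57 − 1 = -0.0508.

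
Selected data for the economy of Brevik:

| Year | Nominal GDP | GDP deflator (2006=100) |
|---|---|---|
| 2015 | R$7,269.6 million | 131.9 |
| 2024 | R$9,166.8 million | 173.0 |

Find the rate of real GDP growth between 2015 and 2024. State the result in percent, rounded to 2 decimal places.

-3.86%

Deflate each year: 2015 → 7269.6/1.319 = 5511.45; 2024 → 9166.8/1.730 = 5298.73.
So real GDP changed by 5298.73/5511.45 − 1 = -0.0386, i.e. -3.86%.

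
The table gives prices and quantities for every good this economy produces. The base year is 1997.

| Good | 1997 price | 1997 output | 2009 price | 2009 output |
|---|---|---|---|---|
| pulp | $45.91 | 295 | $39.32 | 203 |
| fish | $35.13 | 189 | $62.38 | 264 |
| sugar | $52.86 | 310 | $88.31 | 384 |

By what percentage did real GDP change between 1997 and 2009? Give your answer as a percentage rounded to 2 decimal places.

6.35%

Real GDP 1997 = Nominal GDP 1997 = 45.91·295 + 35.13·189 + 52.86·310 = 36569.62.
Real GDP 2009 (at 1997 prices) = 45.91·203 + 35.13·264 + 52.86·384 = 38892.29.
Real growth = 38892.29/36569.62 − 1 = 0.0635.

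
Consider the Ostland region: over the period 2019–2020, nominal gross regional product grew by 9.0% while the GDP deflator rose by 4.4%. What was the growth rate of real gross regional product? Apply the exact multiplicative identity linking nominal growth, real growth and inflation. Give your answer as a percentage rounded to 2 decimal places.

4.41%

(1 + g_nom) = (1 + g_real)(1 + π), so g_real = 1.0900 / 1.0440 − 1 = 0.04406.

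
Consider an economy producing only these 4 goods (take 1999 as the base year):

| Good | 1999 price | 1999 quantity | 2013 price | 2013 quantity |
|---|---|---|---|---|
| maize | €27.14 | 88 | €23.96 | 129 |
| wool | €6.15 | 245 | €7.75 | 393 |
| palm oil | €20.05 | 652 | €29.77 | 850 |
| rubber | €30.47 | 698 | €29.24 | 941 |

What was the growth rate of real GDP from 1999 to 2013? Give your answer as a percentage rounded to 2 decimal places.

Real GDP 1999 = Nominal GDP 1999 = 27.14·88 + 6.15·245 + 20.05·652 + 30.47·698 = 38235.73.
Real GDP 2013 (at 1999 prices) = 27.14·129 + 6.15·393 + 20.05·850 + 30.47·941 = 51632.78.
Real growth = 51632.78/38235.73 − 1 = 0.3504.

35.04%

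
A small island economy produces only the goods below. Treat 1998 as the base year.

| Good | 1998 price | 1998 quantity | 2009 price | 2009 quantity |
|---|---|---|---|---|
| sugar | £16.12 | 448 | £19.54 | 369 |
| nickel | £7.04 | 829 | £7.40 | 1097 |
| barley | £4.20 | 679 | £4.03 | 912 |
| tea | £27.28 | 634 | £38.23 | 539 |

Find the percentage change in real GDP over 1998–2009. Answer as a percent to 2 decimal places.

-3.01%

Real GDP 1998 = Nominal GDP 1998 = 16.12·448 + 7.04·829 + 4.20·679 + 27.28·634 = 33205.24.
Real GDP 2009 (at 1998 prices) = 16.12·369 + 7.04·1097 + 4.20·912 + 27.28·539 = 32205.48.
Real growth = 32205.48/33205.24 − 1 = -0.0301.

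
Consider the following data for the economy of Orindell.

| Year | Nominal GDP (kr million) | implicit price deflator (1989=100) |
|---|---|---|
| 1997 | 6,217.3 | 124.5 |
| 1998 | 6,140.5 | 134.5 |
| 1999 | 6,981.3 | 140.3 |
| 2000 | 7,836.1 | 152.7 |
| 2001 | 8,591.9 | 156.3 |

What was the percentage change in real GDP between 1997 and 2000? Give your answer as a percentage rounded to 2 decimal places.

Real GDP 1997 = 6217.3/1.245 = 4993.82.
Real GDP 2000 = 7836.1/1.527 = 5131.70.
Change = 5131.70/4993.82 − 1 = 0.0276.

2.76%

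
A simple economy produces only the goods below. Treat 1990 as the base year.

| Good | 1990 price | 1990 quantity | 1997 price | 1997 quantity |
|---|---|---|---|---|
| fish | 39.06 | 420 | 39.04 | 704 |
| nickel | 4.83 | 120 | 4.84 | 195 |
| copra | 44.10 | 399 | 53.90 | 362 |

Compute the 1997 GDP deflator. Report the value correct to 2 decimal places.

Nominal GDP 1997 = 39.04·704 + 4.84·195 + 53.90·362 = 47939.76.
Real GDP 1997 (at 1990 prices) = 39.06·704 + 4.83·195 + 44.10·362 = 44404.29.
Deflator = Nominal/Real × 100 = 47939.76/44404.29 × 100 = 107.962.

107.96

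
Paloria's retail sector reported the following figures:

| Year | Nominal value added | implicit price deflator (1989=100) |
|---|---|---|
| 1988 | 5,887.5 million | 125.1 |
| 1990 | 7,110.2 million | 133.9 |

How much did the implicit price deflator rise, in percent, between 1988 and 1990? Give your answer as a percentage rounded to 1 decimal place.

Price-level change = 133.9 / 125.1 − 1 = 0.0703.

7.0%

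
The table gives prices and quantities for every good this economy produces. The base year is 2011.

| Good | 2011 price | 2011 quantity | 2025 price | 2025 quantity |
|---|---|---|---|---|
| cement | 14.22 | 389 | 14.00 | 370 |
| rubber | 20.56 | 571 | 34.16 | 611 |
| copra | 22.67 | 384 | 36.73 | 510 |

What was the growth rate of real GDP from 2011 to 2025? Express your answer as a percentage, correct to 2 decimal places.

13.12%

Real GDP 2011 = Nominal GDP 2011 = 14.22·389 + 20.56·571 + 22.67·384 = 25976.62.
Real GDP 2025 (at 2011 prices) = 14.22·370 + 20.56·611 + 22.67·510 = 29385.26.
Real growth = 29385.26/25976.62 − 1 = 0.1312.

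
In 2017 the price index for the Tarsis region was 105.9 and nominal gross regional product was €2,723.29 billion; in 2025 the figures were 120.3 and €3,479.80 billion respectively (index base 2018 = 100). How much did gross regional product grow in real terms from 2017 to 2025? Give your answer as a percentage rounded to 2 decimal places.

Real gross regional product 2017 = 2723.29 / 1.059 = 2571.57.
Real gross regional product 2025 = 3479.80 / 1.203 = 2892.60.
Real growth = 2892.60 / 2571.57 − 1 = 0.1248.

12.48%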